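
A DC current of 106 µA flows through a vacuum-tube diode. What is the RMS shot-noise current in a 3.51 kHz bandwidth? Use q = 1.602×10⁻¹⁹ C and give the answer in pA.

I_n = √(2qI·B)
2qI·B = 2 × 1.602×10⁻¹⁹ × 1.06×10⁻⁴ × 3.51×10³ = 1.19×10⁻¹⁹ A²
I_n = √(1.19×10⁻¹⁹) = 3.45×10⁻¹⁰ A = 345 pA

345 pA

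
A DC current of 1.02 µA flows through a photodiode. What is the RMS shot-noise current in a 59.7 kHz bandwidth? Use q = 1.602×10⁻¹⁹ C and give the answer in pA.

140 pA

I_n = √(2qI·B)
2qI·B = 2 × 1.602×10⁻¹⁹ × 1.02×10⁻⁶ × 5.97×10⁴ = 1.95×10⁻²⁰ A²
I_n = √(1.95×10⁻²⁰) = 1.40×10⁻¹⁰ A = 140 pA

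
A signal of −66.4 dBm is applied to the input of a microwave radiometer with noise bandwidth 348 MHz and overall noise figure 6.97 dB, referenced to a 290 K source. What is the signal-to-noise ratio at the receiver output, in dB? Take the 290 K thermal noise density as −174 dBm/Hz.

15.2 dB

Noise floor: N = −174 + 10 log₁₀(B) + NF
10 log₁₀(3.48×10⁸) = 85.42 dB
N = −174 + 85.42 + 6.97 = −81.61 dBm
SNR = P_sig − N = −66.4 − (−81.61) = 15.21 dB → 15.2 dB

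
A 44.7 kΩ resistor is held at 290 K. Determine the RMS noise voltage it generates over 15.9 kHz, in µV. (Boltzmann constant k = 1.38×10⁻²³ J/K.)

3.37 µV

V_n = √(4kTRB)
4kTRB = 4 × 1.38×10⁻²³ × 290 × 4.47×10⁴ × 1.59×10⁴ = 1.14×10⁻¹¹ V²
V_n = √(1.14×10⁻¹¹) = 3.37×10⁻⁶ V = 3.37 µV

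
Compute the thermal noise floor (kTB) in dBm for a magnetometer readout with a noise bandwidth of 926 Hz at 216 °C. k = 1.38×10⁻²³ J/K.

−142.0 dBm

T = 216 °C + 273.15 = 489.15 K
P_n = kTB = 1.38×10⁻²³ × 489.15 × 9.26×10² = 6.25×10⁻¹⁸ W
In dBm: 10 log₁₀(6.25×10⁻¹⁸ / 10⁻³) = −142.0 dBm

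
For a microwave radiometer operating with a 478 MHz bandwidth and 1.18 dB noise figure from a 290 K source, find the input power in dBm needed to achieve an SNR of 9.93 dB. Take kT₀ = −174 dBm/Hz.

Sensitivity = −174 + 10 log₁₀(B) + NF + SNR_min
= −174 + 86.79 + 1.18 + 9.93
= −76.10 dBm → −76.1 dBm

−76.1 dBm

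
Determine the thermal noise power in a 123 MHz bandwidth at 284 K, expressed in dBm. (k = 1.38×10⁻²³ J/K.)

P_n = kTB = 1.38×10⁻²³ × 284 × 1.23×10⁸ = 4.82×10⁻¹³ W
In dBm: 10 log₁₀(4.82×10⁻¹³ / 10⁻³) = −93.2 dBm

−93.2 dBm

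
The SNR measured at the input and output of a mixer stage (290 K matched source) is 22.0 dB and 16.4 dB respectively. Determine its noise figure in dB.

5.6 dB

NF (dB) = SNR_in(dB) − SNR_out(dB) when the source is at T₀
NF = 22.0 − 16.4 = 5.6 dB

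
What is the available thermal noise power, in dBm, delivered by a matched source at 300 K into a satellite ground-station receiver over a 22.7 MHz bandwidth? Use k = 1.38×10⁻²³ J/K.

−100.3 dBm

P_n = kTB = 1.38×10⁻²³ × 300 × 2.27×10⁷ = 9.40×10⁻¹⁴ W
In dBm: 10 log₁₀(9.40×10⁻¹⁴ / 10⁻³) = −100.3 dBm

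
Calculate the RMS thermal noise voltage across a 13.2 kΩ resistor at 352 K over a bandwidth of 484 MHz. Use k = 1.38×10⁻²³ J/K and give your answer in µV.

352 µV

V_n = √(4kTRB)
4kTRB = 4 × 1.38×10⁻²³ × 352 × 1.32×10⁴ × 4.84×10⁸ = 1.24×10⁻⁷ V²
V_n = √(1.24×10⁻⁷) = 3.52×10⁻⁴ V = 352 µV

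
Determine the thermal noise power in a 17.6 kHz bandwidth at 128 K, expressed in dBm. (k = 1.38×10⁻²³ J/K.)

P_n = kTB = 1.38×10⁻²³ × 128 × 1.76×10⁴ = 3.11×10⁻¹⁷ W
In dBm: 10 log₁₀(3.11×10⁻¹⁷ / 10⁻³) = −135.1 dBm

−135.1 dBm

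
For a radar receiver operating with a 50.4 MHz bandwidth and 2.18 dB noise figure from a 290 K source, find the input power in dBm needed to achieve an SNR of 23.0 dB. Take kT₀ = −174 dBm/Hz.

−71.8 dBm

Sensitivity = −174 + 10 log₁₀(B) + NF + SNR_min
= −174 + 77.02 + 2.18 + 23.0
= −71.80 dBm → −71.8 dBm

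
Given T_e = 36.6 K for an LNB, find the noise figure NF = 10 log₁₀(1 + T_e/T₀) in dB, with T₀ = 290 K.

F = 1 + T_e/T₀ = 1 + 36.6/290 = 1.12621
NF = 10 log₁₀(1.12621) = 0.516 dB

0.516 dB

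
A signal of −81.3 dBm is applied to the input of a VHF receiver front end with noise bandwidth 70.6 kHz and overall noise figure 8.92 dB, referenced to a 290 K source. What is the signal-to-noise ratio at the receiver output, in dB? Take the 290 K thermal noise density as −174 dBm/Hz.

Noise floor: N = −174 + 10 log₁₀(B) + NF
10 log₁₀(7.06×10⁴) = 48.49 dB
N = −174 + 48.49 + 8.92 = −116.59 dBm
SNR = P_sig − N = −81.3 − (−116.59) = 35.29 dB → 35.3 dB

35.3 dB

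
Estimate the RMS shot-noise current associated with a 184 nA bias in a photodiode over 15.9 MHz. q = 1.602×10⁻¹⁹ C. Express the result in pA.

I_n = √(2qI·B)
2qI·B = 2 × 1.602×10⁻¹⁹ × 1.84×10⁻⁷ × 1.59×10⁷ = 9.37×10⁻¹⁹ A²
I_n = √(9.37×10⁻¹⁹) = 9.68×10⁻¹⁰ A = 968 pA

968 pA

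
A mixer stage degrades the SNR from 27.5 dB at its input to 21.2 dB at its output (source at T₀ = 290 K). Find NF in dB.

NF (dB) = SNR_in(dB) − SNR_out(dB) when the source is at T₀
NF = 27.5 − 21.2 = 6.3 dB

6.3 dB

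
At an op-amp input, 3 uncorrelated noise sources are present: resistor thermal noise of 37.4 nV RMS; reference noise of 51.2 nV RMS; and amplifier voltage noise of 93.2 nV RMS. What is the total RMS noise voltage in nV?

Uncorrelated sources add in power (mean-square): V_tot = √(ΣV_i²)
V_tot = √[(3.74×10⁻⁸)² + (5.12×10⁻⁸)² + (9.32×10⁻⁸)²] = 1.13×10⁻⁷ V = 113 nV

113 nV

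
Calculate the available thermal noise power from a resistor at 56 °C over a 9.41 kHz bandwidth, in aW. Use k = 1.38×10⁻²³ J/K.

T = 56 °C + 273.15 = 329.15 K
P_n = kTB = 1.38×10⁻²³ × 329.15 × 9.41×10³ = 4.27×10⁻¹⁷ W = 42.7 aW

42.7 aW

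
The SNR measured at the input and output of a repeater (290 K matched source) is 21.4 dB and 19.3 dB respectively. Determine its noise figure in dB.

NF (dB) = SNR_in(dB) − SNR_out(dB) when the source is at T₀
NF = 21.4 − 19.3 = 2.1 dB

2.1 dB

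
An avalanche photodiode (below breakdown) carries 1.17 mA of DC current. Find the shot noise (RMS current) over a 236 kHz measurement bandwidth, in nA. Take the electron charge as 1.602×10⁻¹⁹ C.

I_n = √(2qI·B)
2qI·B = 2 × 1.602×10⁻¹⁹ × 1.17×10⁻³ × 2.36×10⁵ = 8.85×10⁻¹⁷ A²
I_n = √(8.85×10⁻¹⁷) = 9.41×10⁻⁹ A = 9.41 nA

9.41 nA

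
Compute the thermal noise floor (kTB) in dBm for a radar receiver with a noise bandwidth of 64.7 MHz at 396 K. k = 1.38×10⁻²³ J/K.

P_n = kTB = 1.38×10⁻²³ × 396 × 6.47×10⁷ = 3.54×10⁻¹³ W
In dBm: 10 log₁₀(3.54×10⁻¹³ / 10⁻³) = −94.5 dBm

−94.5 dBm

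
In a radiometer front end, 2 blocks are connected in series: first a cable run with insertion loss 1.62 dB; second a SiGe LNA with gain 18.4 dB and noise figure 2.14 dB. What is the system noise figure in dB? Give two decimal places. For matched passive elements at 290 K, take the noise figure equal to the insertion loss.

3.76 dB

Convert to linear (a loss of L dB is a gain of −L dB): F_i = 10^(NF_i/10), G_i = 10^(G_i,dB/10)
  Stage 1: F_1 = 10^(1.62/10) = 1.452, G_1 = 10^(−1.62/10) = 0.6887
  Stage 2: F_2 = 10^(2.14/10) = 1.637, G_2 = 10^(18.4/10) = 69.18
Friis cascade:
  F = 1.452 + (1.637 − 1)/0.6887 = 2.377
NF = 10 log₁₀(2.377) = 3.76 dB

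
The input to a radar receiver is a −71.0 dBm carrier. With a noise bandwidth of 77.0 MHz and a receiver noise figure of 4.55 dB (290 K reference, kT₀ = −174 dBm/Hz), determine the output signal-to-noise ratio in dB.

19.6 dB

Noise floor: N = −174 + 10 log₁₀(B) + NF
10 log₁₀(7.70×10⁷) = 78.86 dB
N = −174 + 78.86 + 4.55 = −90.59 dBm
SNR = P_sig − N = −71.0 − (−90.59) = 19.59 dB → 19.6 dB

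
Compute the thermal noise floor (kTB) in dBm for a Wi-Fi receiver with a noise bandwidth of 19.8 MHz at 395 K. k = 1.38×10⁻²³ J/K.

P_n = kTB = 1.38×10⁻²³ × 395 × 1.98×10⁷ = 1.08×10⁻¹³ W
In dBm: 10 log₁₀(1.08×10⁻¹³ / 10⁻³) = −99.7 dBm

−99.7 dBm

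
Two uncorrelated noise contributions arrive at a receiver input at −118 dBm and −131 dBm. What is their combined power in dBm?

−117.8 dBm

Convert to linear, add, convert back:
P₁ = 1.58×10⁻¹⁵ W, P₂ = 7.94×10⁻¹⁷ W
P_tot = 1.66×10⁻¹⁵ W → 10 log₁₀(P_tot / 10⁻³) = −117.8 dBm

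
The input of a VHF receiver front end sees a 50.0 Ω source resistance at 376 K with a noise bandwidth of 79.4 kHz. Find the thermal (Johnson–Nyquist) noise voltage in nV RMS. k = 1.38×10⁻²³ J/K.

V_n = √(4kTRB)
4kTRB = 4 × 1.38×10⁻²³ × 376 × 5.00×10¹ × 7.94×10⁴ = 8.24×10⁻¹⁴ V²
V_n = √(8.24×10⁻¹⁴) = 2.87×10⁻⁷ V = 287 nV

287 nV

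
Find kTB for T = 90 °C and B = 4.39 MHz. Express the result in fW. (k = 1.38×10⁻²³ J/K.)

T = 90 °C + 273.15 = 363.15 K
P_n = kTB = 1.38×10⁻²³ × 363.15 × 4.39×10⁶ = 2.20×10⁻¹⁴ W = 22.0 fW

22.0 fW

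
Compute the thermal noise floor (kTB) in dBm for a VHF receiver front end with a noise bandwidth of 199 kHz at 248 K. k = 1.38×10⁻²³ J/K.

P_n = kTB = 1.38×10⁻²³ × 248 × 1.99×10⁵ = 6.81×10⁻¹⁶ W
In dBm: 10 log₁₀(6.81×10⁻¹⁶ / 10⁻³) = −121.7 dBm

−121.7 dBm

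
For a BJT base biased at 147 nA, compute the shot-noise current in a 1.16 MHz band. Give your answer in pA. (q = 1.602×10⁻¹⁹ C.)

I_n = √(2qI·B)
2qI·B = 2 × 1.602×10⁻¹⁹ × 1.47×10⁻⁷ × 1.16×10⁶ = 5.46×10⁻²⁰ A²
I_n = √(5.46×10⁻²⁰) = 2.34×10⁻¹⁰ A = 234 pA

234 pA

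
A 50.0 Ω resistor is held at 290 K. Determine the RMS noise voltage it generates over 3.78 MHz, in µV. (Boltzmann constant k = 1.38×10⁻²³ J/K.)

V_n = √(4kTRB)
4kTRB = 4 × 1.38×10⁻²³ × 290 × 5.00×10¹ × 3.78×10⁶ = 3.03×10⁻¹² V²
V_n = √(3.03×10⁻¹²) = 1.74×10⁻⁶ V = 1.74 µV

1.74 µV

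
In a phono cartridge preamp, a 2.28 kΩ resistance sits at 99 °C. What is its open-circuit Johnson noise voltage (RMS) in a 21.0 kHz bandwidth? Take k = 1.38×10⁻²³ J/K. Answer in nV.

992 nV

T = 99 °C + 273.15 = 372.15 K
V_n = √(4kTRB)
4kTRB = 4 × 1.38×10⁻²³ × 372.15 × 2.28×10³ × 2.10×10⁴ = 9.84×10⁻¹³ V²
V_n = √(9.84×10⁻¹³) = 9.92×10⁻⁷ V = 992 nV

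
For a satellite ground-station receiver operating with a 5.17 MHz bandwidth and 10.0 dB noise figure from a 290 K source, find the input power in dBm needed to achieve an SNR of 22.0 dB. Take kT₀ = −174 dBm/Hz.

Sensitivity = −174 + 10 log₁₀(B) + NF + SNR_min
= −174 + 67.13 + 10.0 + 22.0
= −74.87 dBm → −74.9 dBm

−74.9 dBm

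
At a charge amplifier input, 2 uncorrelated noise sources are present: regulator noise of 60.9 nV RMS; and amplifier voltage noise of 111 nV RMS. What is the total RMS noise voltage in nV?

127 nV

Uncorrelated sources add in power (mean-square): V_tot = √(ΣV_i²)
V_tot = √[(6.09×10⁻⁸)² + (1.11×10⁻⁷)²] = 1.27×10⁻⁷ V = 127 nV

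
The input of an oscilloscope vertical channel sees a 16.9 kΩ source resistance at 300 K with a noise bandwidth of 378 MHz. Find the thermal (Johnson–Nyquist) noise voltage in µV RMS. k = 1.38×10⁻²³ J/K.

V_n = √(4kTRB)
4kTRB = 4 × 1.38×10⁻²³ × 300 × 1.69×10⁴ × 3.78×10⁸ = 1.06×10⁻⁷ V²
V_n = √(1.06×10⁻⁷) = 3.25×10⁻⁴ V = 325 µV

325 µV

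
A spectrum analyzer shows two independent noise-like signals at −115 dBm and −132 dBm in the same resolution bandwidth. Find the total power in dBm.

Convert to linear, add, convert back:
P₁ = 3.16×10⁻¹⁵ W, P₂ = 6.31×10⁻¹⁷ W
P_tot = 3.23×10⁻¹⁵ W → 10 log₁₀(P_tot / 10⁻³) = −114.9 dBm

−114.9 dBm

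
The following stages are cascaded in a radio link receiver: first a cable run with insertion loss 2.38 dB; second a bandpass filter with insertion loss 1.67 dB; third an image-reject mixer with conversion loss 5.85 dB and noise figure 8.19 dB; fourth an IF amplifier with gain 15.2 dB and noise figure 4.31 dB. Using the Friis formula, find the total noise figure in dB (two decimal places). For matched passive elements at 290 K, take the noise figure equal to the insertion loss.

15.23 dB

Convert to linear (a loss of L dB is a gain of −L dB): F_i = 10^(NF_i/10), G_i = 10^(G_i,dB/10)
  Stage 1: F_1 = 10^(2.38/10) = 1.730, G_1 = 10^(−2.38/10) = 0.5781
  Stage 2: F_2 = 10^(1.67/10) = 1.469, G_2 = 10^(−1.67/10) = 0.6808
  Stage 3: F_3 = 10^(8.19/10) = 6.592, G_3 = 10^(−5.85/10) = 0.2600
  Stage 4: F_4 = 10^(4.31/10) = 2.698, G_4 = 10^(15.2/10) = 33.11
Friis cascade:
  F = 1.730 + (1.469 − 1)/0.5781 + (6.592 − 1)/0.3936 + (2.698 − 1)/0.1023 = 33.34
NF = 10 log₁₀(33.34) = 15.23 dB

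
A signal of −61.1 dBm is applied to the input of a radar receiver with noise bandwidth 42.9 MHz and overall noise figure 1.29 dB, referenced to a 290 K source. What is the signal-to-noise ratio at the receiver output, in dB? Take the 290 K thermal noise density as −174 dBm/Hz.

Noise floor: N = −174 + 10 log₁₀(B) + NF
10 log₁₀(4.29×10⁷) = 76.32 dB
N = −174 + 76.32 + 1.29 = −96.39 dBm
SNR = P_sig − N = −61.1 − (−96.39) = 35.29 dB → 35.3 dB

35.3 dB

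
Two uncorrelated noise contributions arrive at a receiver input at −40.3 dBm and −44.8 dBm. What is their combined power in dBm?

−39.0 dBm

Convert to linear, add, convert back:
P₁ = 9.33×10⁻⁸ W, P₂ = 3.31×10⁻⁸ W
P_tot = 1.26×10⁻⁷ W → 10 log₁₀(P_tot / 10⁻³) = −39.0 dBm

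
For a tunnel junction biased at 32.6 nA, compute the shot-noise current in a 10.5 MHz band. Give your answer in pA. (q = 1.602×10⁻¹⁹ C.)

I_n = √(2qI·B)
2qI·B = 2 × 1.602×10⁻¹⁹ × 3.26×10⁻⁸ × 1.05×10⁷ = 1.10×10⁻¹⁹ A²
I_n = √(1.10×10⁻¹⁹) = 3.31×10⁻¹⁰ A = 331 pA

331 pA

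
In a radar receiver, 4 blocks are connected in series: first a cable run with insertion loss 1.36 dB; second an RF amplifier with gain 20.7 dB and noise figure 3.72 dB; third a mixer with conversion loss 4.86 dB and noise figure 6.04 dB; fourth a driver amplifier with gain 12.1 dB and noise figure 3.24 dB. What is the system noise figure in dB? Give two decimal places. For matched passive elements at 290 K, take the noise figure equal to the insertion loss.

Convert to linear (a loss of L dB is a gain of −L dB): F_i = 10^(NF_i/10), G_i = 10^(G_i,dB/10)
  Stage 1: F_1 = 10^(1.36/10) = 1.368, G_1 = 10^(−1.36/10) = 0.7311
  Stage 2: F_2 = 10^(3.72/10) = 2.355, G_2 = 10^(20.7/10) = 117.5
  Stage 3: F_3 = 10^(6.04/10) = 4.018, G_3 = 10^(−4.86/10) = 0.3266
  Stage 4: F_4 = 10^(3.24/10) = 2.109, G_4 = 10^(12.1/10) = 16.22
Friis cascade:
  F = 1.368 + (2.355 − 1)/0.7311 + (4.018 − 1)/85.90 + (2.109 − 1)/28.05 = 3.296
NF = 10 log₁₀(3.296) = 5.18 dB

5.18 dB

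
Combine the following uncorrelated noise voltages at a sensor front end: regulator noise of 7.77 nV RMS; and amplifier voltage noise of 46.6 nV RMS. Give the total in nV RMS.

Uncorrelated sources add in power (mean-square): V_tot = √(ΣV_i²)
V_tot = √[(7.77×10⁻⁹)² + (4.66×10⁻⁸)²] = 4.72×10⁻⁸ V = 47.2 nV

47.2 nV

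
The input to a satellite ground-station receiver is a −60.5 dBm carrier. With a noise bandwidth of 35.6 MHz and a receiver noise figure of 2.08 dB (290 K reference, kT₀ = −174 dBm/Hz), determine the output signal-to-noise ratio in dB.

35.9 dB

Noise floor: N = −174 + 10 log₁₀(B) + NF
10 log₁₀(3.56×10⁷) = 75.51 dB
N = −174 + 75.51 + 2.08 = −96.41 dBm
SNR = P_sig − N = −60.5 − (−96.41) = 35.91 dB → 35.9 dB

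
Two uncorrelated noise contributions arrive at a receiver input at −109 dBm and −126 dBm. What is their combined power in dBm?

−108.9 dBm

Convert to linear, add, convert back:
P₁ = 1.26×10⁻¹⁴ W, P₂ = 2.51×10⁻¹⁶ W
P_tot = 1.28×10⁻¹⁴ W → 10 log₁₀(P_tot / 10⁻³) = −108.9 dBm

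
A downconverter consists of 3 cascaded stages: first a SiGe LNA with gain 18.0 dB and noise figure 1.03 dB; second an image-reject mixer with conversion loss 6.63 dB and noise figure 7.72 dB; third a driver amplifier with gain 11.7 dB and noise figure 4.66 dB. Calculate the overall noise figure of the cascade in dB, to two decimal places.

Convert to linear (a loss of L dB is a gain of −L dB): F_i = 10^(NF_i/10), G_i = 10^(G_i,dB/10)
  Stage 1: F_1 = 10^(1.03/10) = 1.268, G_1 = 10^(18.0/10) = 63.10
  Stage 2: F_2 = 10^(7.72/10) = 5.916, G_2 = 10^(−6.63/10) = 0.2173
  Stage 3: F_3 = 10^(4.66/10) = 2.924, G_3 = 10^(11.7/10) = 14.79
Friis cascade:
  F = 1.268 + (5.916 − 1)/63.10 + (2.924 − 1)/13.71 = 1.486
NF = 10 log₁₀(1.486) = 1.72 dB

1.72 dB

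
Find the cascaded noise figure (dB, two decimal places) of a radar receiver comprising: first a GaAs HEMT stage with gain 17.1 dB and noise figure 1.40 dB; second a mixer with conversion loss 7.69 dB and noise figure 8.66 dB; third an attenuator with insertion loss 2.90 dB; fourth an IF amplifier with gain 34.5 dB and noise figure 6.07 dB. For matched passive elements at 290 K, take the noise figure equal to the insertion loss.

Convert to linear (a loss of L dB is a gain of −L dB): F_i = 10^(NF_i/10), G_i = 10^(G_i,dB/10)
  Stage 1: F_1 = 10^(1.40/10) = 1.380, G_1 = 10^(17.1/10) = 51.29
  Stage 2: F_2 = 10^(8.66/10) = 7.345, G_2 = 10^(−7.69/10) = 0.1702
  Stage 3: F_3 = 10^(2.90/10) = 1.950, G_3 = 10^(−2.90/10) = 0.5129
  Stage 4: F_4 = 10^(6.07/10) = 4.046, G_4 = 10^(34.5/10) = 2818
Friis cascade:
  F = 1.380 + (7.345 − 1)/51.29 + (1.950 − 1)/8.730 + (4.046 − 1)/4.477 = 2.293
NF = 10 log₁₀(2.293) = 3.60 dB

3.60 dB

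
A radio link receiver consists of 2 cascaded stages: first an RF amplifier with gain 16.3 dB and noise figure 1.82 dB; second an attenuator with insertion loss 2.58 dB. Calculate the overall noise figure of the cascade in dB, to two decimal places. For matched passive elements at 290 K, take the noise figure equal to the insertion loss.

1.87 dB

Convert to linear (a loss of L dB is a gain of −L dB): F_i = 10^(NF_i/10), G_i = 10^(G_i,dB/10)
  Stage 1: F_1 = 10^(1.82/10) = 1.521, G_1 = 10^(16.3/10) = 42.66
  Stage 2: F_2 = 10^(2.58/10) = 1.811, G_2 = 10^(−2.58/10) = 0.5521
Friis cascade:
  F = 1.521 + (1.811 − 1)/42.66 = 1.540
NF = 10 log₁₀(1.540) = 1.87 dB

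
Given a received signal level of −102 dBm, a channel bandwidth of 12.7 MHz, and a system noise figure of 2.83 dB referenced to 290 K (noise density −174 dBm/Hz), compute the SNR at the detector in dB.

Noise floor: N = −174 + 10 log₁₀(B) + NF
10 log₁₀(1.27×10⁷) = 71.04 dB
N = −174 + 71.04 + 2.83 = −100.13 dBm
SNR = P_sig − N = −102 − (−100.13) = −1.87 dB → −1.9 dB

−1.9 dB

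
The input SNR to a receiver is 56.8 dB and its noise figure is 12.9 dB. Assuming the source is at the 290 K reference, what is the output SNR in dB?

By definition F = SNR_in/SNR_out, so in dB: SNR_out = SNR_in − NF
SNR_out = 56.8 − 12.9 = 43.9 dB

43.9 dB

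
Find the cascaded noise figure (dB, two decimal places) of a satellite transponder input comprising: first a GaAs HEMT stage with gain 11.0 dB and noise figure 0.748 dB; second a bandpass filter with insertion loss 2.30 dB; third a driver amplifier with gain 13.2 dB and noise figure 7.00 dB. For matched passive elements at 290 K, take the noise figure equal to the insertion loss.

Convert to linear (a loss of L dB is a gain of −L dB): F_i = 10^(NF_i/10), G_i = 10^(G_i,dB/10)
  Stage 1: F_1 = 10^(0.748/10) = 1.188, G_1 = 10^(11.0/10) = 12.59
  Stage 2: F_2 = 10^(2.30/10) = 1.698, G_2 = 10^(−2.30/10) = 0.5888
  Stage 3: F_3 = 10^(7.00/10) = 5.012, G_3 = 10^(13.2/10) = 20.89
Friis cascade:
  F = 1.188 + (1.698 − 1)/12.59 + (5.012 − 1)/7.413 = 1.785
NF = 10 log₁₀(1.785) = 2.52 dB

2.52 dB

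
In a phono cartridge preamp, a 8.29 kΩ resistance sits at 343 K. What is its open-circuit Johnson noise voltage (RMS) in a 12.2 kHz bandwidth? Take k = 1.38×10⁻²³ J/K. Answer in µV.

1.38 µV

V_n = √(4kTRB)
4kTRB = 4 × 1.38×10⁻²³ × 343 × 8.29×10³ × 1.22×10⁴ = 1.91×10⁻¹² V²
V_n = √(1.91×10⁻¹²) = 1.38×10⁻⁶ V = 1.38 µV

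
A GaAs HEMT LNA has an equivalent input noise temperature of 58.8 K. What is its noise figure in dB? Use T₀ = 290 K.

0.802 dB

F = 1 + T_e/T₀ = 1 + 58.8/290 = 1.20276
NF = 10 log₁₀(1.20276) = 0.802 dB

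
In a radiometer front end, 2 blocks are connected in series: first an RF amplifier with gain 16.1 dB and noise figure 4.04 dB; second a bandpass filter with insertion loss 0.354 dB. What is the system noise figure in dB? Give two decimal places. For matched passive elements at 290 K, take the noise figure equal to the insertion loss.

Convert to linear (a loss of L dB is a gain of −L dB): F_i = 10^(NF_i/10), G_i = 10^(G_i,dB/10)
  Stage 1: F_1 = 10^(4.04/10) = 2.535, G_1 = 10^(16.1/10) = 40.74
  Stage 2: F_2 = 10^(0.354/10) = 1.085, G_2 = 10^(−0.354/10) = 0.9217
Friis cascade:
  F = 2.535 + (1.085 − 1)/40.74 = 2.537
NF = 10 log₁₀(2.537) = 4.04 dB

4.04 dB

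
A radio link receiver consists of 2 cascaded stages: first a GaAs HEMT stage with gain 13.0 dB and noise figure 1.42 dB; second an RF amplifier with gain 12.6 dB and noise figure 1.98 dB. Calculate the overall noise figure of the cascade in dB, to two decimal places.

Convert to linear (a loss of L dB is a gain of −L dB): F_i = 10^(NF_i/10), G_i = 10^(G_i,dB/10)
  Stage 1: F_1 = 10^(1.42/10) = 1.387, G_1 = 10^(13.0/10) = 19.95
  Stage 2: F_2 = 10^(1.98/10) = 1.578, G_2 = 10^(12.6/10) = 18.20
Friis cascade:
  F = 1.387 + (1.578 − 1)/19.95 = 1.416
NF = 10 log₁₀(1.416) = 1.51 dB

1.51 dB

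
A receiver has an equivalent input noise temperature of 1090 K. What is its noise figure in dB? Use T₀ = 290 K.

F = 1 + T_e/T₀ = 1 + 1090/290 = 4.75862
NF = 10 log₁₀(4.75862) = 6.77 dB

6.77 dB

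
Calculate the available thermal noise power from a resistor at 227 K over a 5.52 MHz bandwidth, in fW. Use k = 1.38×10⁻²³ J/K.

P_n = kTB = 1.38×10⁻²³ × 227 × 5.52×10⁶ = 1.73×10⁻¹⁴ W = 17.3 fW

17.3 fW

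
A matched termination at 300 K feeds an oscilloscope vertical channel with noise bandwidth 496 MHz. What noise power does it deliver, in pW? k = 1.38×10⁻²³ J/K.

P_n = kTB = 1.38×10⁻²³ × 300 × 4.96×10⁸ = 2.05×10⁻¹² W = 2.05 pW

2.05 pW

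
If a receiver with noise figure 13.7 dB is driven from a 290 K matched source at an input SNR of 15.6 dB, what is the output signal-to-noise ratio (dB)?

1.9 dB

By definition F = SNR_in/SNR_out, so in dB: SNR_out = SNR_in − NF
SNR_out = 15.6 − 13.7 = 1.9 dB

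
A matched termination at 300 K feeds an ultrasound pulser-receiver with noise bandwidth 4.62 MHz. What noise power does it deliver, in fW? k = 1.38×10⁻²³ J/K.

P_n = kTB = 1.38×10⁻²³ × 300 × 4.62×10⁶ = 1.91×10⁻¹⁴ W = 19.1 fW

19.1 fW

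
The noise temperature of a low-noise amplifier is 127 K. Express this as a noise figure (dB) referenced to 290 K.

F = 1 + T_e/T₀ = 1 + 127/290 = 1.43793
NF = 10 log₁₀(1.43793) = 1.58 dB

1.58 dB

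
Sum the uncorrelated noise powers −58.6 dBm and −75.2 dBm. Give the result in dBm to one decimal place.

−58.5 dBm

Convert to linear, add, convert back:
P₁ = 1.38×10⁻⁹ W, P₂ = 3.02×10⁻¹¹ W
P_tot = 1.41×10⁻⁹ W → 10 log₁₀(P_tot / 10⁻³) = −58.5 dBm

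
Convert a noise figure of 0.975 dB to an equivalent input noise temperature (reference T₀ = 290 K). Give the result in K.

73.0 K

F = 10^(0.975/10) = 1.2517
T_e = (F − 1)·T₀ = (1.2517 − 1) × 290 = 73.0 K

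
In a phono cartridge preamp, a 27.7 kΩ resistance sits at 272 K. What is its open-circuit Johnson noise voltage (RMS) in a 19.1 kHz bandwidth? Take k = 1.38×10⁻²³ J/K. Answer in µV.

V_n = √(4kTRB)
4kTRB = 4 × 1.38×10⁻²³ × 272 × 2.77×10⁴ × 1.91×10⁴ = 7.94×10⁻¹² V²
V_n = √(7.94×10⁻¹²) = 2.82×10⁻⁶ V = 2.82 µV

2.82 µV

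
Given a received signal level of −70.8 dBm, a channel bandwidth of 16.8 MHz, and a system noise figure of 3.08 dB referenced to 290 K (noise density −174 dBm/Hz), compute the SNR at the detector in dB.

27.9 dB

Noise floor: N = −174 + 10 log₁₀(B) + NF
10 log₁₀(1.68×10⁷) = 72.25 dB
N = −174 + 72.25 + 3.08 = −98.67 dBm
SNR = P_sig − N = −70.8 − (−98.67) = 27.87 dB → 27.9 dB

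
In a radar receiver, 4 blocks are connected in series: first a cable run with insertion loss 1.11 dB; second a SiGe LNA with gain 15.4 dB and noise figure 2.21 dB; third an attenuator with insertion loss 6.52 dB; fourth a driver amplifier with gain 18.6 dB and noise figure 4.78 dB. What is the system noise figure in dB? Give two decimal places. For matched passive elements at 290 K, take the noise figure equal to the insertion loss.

4.17 dB

Convert to linear (a loss of L dB is a gain of −L dB): F_i = 10^(NF_i/10), G_i = 10^(G_i,dB/10)
  Stage 1: F_1 = 10^(1.11/10) = 1.291, G_1 = 10^(−1.11/10) = 0.7745
  Stage 2: F_2 = 10^(2.21/10) = 1.663, G_2 = 10^(15.4/10) = 34.67
  Stage 3: F_3 = 10^(6.52/10) = 4.487, G_3 = 10^(−6.52/10) = 0.2228
  Stage 4: F_4 = 10^(4.78/10) = 3.006, G_4 = 10^(18.6/10) = 72.44
Friis cascade:
  F = 1.291 + (1.663 − 1)/0.7745 + (4.487 − 1)/26.85 + (3.006 − 1)/5.984 = 2.613
NF = 10 log₁₀(2.613) = 4.17 dB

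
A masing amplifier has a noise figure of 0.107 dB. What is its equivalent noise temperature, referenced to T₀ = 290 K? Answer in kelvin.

F = 10^(0.107/10) = 1.02494
T_e = (F − 1)·T₀ = (1.02494 − 1) × 290 = 7.23 K

7.23 K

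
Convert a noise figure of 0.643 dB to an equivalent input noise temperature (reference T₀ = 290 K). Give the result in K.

46.3 K

F = 10^(0.643/10) = 1.15958
T_e = (F − 1)·T₀ = (1.15958 − 1) × 290 = 46.3 K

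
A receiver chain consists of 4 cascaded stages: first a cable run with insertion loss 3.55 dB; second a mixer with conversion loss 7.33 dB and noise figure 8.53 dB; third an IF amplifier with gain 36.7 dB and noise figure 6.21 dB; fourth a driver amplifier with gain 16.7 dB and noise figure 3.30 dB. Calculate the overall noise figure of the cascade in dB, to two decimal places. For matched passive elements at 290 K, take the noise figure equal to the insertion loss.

Convert to linear (a loss of L dB is a gain of −L dB): F_i = 10^(NF_i/10), G_i = 10^(G_i,dB/10)
  Stage 1: F_1 = 10^(3.55/10) = 2.265, G_1 = 10^(−3.55/10) = 0.4416
  Stage 2: F_2 = 10^(8.53/10) = 7.129, G_2 = 10^(−7.33/10) = 0.1849
  Stage 3: F_3 = 10^(6.21/10) = 4.178, G_3 = 10^(36.7/10) = 4677
  Stage 4: F_4 = 10^(3.30/10) = 2.138, G_4 = 10^(16.7/10) = 46.77
Friis cascade:
  F = 2.265 + (7.129 − 1)/0.4416 + (4.178 − 1)/0.08166 + (2.138 − 1)/381.9 = 55.07
NF = 10 log₁₀(55.07) = 17.41 dB

17.41 dB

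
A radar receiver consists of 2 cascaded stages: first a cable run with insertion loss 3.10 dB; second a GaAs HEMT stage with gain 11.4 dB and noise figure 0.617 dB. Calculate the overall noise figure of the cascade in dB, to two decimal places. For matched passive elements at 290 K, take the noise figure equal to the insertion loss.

3.72 dB

Convert to linear (a loss of L dB is a gain of −L dB): F_i = 10^(NF_i/10), G_i = 10^(G_i,dB/10)
  Stage 1: F_1 = 10^(3.10/10) = 2.042, G_1 = 10^(−3.10/10) = 0.4898
  Stage 2: F_2 = 10^(0.617/10) = 1.153, G_2 = 10^(11.4/10) = 13.80
Friis cascade:
  F = 2.042 + (1.153 − 1)/0.4898 = 2.353
NF = 10 log₁₀(2.353) = 3.72 dB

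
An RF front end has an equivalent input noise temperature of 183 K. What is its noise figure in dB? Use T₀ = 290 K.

F = 1 + T_e/T₀ = 1 + 183/290 = 1.63103
NF = 10 log₁₀(1.63103) = 2.12 dB

2.12 dB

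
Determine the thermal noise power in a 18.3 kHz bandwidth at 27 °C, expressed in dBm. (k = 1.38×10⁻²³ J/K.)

T = 27 °C + 273.15 = 300.15 K
P_n = kTB = 1.38×10⁻²³ × 300.15 × 1.83×10⁴ = 7.58×10⁻¹⁷ W
In dBm: 10 log₁₀(7.58×10⁻¹⁷ / 10⁻³) = −131.2 dBm

−131.2 dBm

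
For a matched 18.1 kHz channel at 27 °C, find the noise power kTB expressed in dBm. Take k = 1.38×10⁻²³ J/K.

−131.3 dBm

T = 27 °C + 273.15 = 300.15 K
P_n = kTB = 1.38×10⁻²³ × 300.15 × 1.81×10⁴ = 7.50×10⁻¹⁷ W
In dBm: 10 log₁₀(7.50×10⁻¹⁷ / 10⁻³) = −131.3 dBm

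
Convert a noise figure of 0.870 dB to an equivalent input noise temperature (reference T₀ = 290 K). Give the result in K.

F = 10^(0.870/10) = 1.2218
T_e = (F − 1)·T₀ = (1.2218 − 1) × 290 = 64.3 K

64.3 K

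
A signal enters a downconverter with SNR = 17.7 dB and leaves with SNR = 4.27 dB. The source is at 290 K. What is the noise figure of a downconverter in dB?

NF (dB) = SNR_in(dB) − SNR_out(dB) when the source is at T₀
NF = 17.7 − 4.27 = 13.43 dB

13.43 dB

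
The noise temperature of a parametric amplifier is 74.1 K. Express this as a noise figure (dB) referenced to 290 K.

F = 1 + T_e/T₀ = 1 + 74.1/290 = 1.25552
NF = 10 log₁₀(1.25552) = 0.988 dB

0.988 dB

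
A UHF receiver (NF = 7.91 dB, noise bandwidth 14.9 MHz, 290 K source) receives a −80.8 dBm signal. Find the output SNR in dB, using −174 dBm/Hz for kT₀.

Noise floor: N = −174 + 10 log₁₀(B) + NF
10 log₁₀(1.49×10⁷) = 71.73 dB
N = −174 + 71.73 + 7.91 = −94.36 dBm
SNR = P_sig − N = −80.8 − (−94.36) = 13.56 dB → 13.6 dB

13.6 dB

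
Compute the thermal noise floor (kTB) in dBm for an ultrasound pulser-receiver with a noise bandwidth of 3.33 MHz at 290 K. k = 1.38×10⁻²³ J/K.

−108.8 dBm

P_n = kTB = 1.38×10⁻²³ × 290 × 3.33×10⁶ = 1.33×10⁻¹⁴ W
In dBm: 10 log₁₀(1.33×10⁻¹⁴ / 10⁻³) = −108.8 dBm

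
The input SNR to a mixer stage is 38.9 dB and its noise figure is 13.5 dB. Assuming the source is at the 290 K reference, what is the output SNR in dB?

25.4 dB

By definition F = SNR_in/SNR_out, so in dB: SNR_out = SNR_in − NF
SNR_out = 38.9 − 13.5 = 25.4 dB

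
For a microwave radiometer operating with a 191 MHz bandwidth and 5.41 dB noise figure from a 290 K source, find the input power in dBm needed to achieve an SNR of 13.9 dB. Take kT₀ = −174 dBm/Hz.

Sensitivity = −174 + 10 log₁₀(B) + NF + SNR_min
= −174 + 82.81 + 5.41 + 13.9
= −71.88 dBm → −71.9 dBm

−71.9 dBm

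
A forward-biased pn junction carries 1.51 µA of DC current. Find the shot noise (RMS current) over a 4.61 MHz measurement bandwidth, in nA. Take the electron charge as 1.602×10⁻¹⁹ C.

1.49 nA

I_n = √(2qI·B)
2qI·B = 2 × 1.602×10⁻¹⁹ × 1.51×10⁻⁶ × 4.61×10⁶ = 2.23×10⁻¹⁸ A²
I_n = √(2.23×10⁻¹⁸) = 1.49×10⁻⁹ A = 1.49 nA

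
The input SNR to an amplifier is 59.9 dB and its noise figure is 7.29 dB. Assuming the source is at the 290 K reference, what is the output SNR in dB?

By definition F = SNR_in/SNR_out, so in dB: SNR_out = SNR_in − NF
SNR_out = 59.9 − 7.29 = 52.61 dB

52.61 dB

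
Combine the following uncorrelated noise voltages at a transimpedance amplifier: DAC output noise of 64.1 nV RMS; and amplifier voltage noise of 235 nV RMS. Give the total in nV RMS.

Uncorrelated sources add in power (mean-square): V_tot = √(ΣV_i²)
V_tot = √[(6.41×10⁻⁸)² + (2.35×10⁻⁷)²] = 2.44×10⁻⁷ V = 244 nV

244 nV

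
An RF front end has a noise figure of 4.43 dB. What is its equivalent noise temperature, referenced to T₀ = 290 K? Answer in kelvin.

F = 10^(4.43/10) = 2.77332
T_e = (F − 1)·T₀ = (2.77332 − 1) × 290 = 514 K

514 K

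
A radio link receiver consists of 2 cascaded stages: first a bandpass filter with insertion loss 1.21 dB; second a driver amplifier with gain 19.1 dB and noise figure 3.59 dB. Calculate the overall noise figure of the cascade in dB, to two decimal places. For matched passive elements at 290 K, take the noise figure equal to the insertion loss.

Convert to linear (a loss of L dB is a gain of −L dB): F_i = 10^(NF_i/10), G_i = 10^(G_i,dB/10)
  Stage 1: F_1 = 10^(1.21/10) = 1.321, G_1 = 10^(−1.21/10) = 0.7568
  Stage 2: F_2 = 10^(3.59/10) = 2.286, G_2 = 10^(19.1/10) = 81.28
Friis cascade:
  F = 1.321 + (2.286 − 1)/0.7568 = 3.020
NF = 10 log₁₀(3.020) = 4.80 dB

4.80 dB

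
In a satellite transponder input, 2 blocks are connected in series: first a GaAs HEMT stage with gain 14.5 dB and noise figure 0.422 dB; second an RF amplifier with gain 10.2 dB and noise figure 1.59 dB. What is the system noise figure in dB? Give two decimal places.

0.48 dB

Convert to linear (a loss of L dB is a gain of −L dB): F_i = 10^(NF_i/10), G_i = 10^(G_i,dB/10)
  Stage 1: F_1 = 10^(0.422/10) = 1.102, G_1 = 10^(14.5/10) = 28.18
  Stage 2: F_2 = 10^(1.59/10) = 1.442, G_2 = 10^(10.2/10) = 10.47
Friis cascade:
  F = 1.102 + (1.442 − 1)/28.18 = 1.118
NF = 10 log₁₀(1.118) = 0.48 dB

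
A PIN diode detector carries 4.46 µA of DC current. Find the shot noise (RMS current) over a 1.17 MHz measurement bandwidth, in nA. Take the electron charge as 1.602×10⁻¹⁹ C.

1.29 nA

I_n = √(2qI·B)
2qI·B = 2 × 1.602×10⁻¹⁹ × 4.46×10⁻⁶ × 1.17×10⁶ = 1.67×10⁻¹⁸ A²
I_n = √(1.67×10⁻¹⁸) = 1.29×10⁻⁹ A = 1.29 nA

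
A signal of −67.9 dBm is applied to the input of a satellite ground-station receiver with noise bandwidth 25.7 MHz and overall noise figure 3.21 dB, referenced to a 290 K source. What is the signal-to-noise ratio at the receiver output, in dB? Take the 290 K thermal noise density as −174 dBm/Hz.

28.8 dB

Noise floor: N = −174 + 10 log₁₀(B) + NF
10 log₁₀(2.57×10⁷) = 74.1 dB
N = −174 + 74.1 + 3.21 = −96.69 dBm
SNR = P_sig − N = −67.9 − (−96.69) = 28.79 dB → 28.8 dB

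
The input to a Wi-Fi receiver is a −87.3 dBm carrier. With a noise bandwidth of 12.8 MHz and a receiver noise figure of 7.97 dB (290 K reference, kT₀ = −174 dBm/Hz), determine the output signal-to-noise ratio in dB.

Noise floor: N = −174 + 10 log₁₀(B) + NF
10 log₁₀(1.28×10⁷) = 71.07 dB
N = −174 + 71.07 + 7.97 = −94.96 dBm
SNR = P_sig − N = −87.3 − (−94.96) = 7.66 dB → 7.7 dB

7.7 dB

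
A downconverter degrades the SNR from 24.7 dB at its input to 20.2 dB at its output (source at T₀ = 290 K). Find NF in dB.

NF (dB) = SNR_in(dB) − SNR_out(dB) when the source is at T₀
NF = 24.7 − 20.2 = 4.5 dB

4.5 dB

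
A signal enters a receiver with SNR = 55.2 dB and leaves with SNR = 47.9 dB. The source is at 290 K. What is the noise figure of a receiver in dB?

7.3 dB

NF (dB) = SNR_in(dB) − SNR_out(dB) when the source is at T₀
NF = 55.2 − 47.9 = 7.3 dB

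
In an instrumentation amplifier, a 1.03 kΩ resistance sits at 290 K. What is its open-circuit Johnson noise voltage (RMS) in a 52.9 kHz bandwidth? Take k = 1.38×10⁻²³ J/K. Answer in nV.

V_n = √(4kTRB)
4kTRB = 4 × 1.38×10⁻²³ × 290 × 1.03×10³ × 5.29×10⁴ = 8.72×10⁻¹³ V²
V_n = √(8.72×10⁻¹³) = 9.34×10⁻⁷ V = 934 nV

934 nV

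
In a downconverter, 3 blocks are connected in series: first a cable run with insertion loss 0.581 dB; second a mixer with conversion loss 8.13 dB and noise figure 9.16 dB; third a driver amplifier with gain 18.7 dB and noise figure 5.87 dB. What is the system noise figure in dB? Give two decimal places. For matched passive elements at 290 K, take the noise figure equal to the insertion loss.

Convert to linear (a loss of L dB is a gain of −L dB): F_i = 10^(NF_i/10), G_i = 10^(G_i,dB/10)
  Stage 1: F_1 = 10^(0.581/10) = 1.143, G_1 = 10^(−0.581/10) = 0.8748
  Stage 2: F_2 = 10^(9.16/10) = 8.241, G_2 = 10^(−8.13/10) = 0.1538
  Stage 3: F_3 = 10^(5.87/10) = 3.864, G_3 = 10^(18.7/10) = 74.13
Friis cascade:
  F = 1.143 + (8.241 − 1)/0.8748 + (3.864 − 1)/0.1346 = 30.70
NF = 10 log₁₀(30.70) = 14.87 dB

14.87 dB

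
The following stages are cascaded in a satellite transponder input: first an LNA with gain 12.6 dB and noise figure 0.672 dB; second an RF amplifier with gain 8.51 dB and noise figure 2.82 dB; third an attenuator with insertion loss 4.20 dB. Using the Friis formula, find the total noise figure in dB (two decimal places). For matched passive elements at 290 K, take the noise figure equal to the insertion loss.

0.90 dB

Convert to linear (a loss of L dB is a gain of −L dB): F_i = 10^(NF_i/10), G_i = 10^(G_i,dB/10)
  Stage 1: F_1 = 10^(0.672/10) = 1.167, G_1 = 10^(12.6/10) = 18.20
  Stage 2: F_2 = 10^(2.82/10) = 1.914, G_2 = 10^(8.51/10) = 7.096
  Stage 3: F_3 = 10^(4.20/10) = 2.630, G_3 = 10^(−4.20/10) = 0.3802
Friis cascade:
  F = 1.167 + (1.914 − 1)/18.20 + (2.630 − 1)/129.1 = 1.230
NF = 10 log₁₀(1.230) = 0.90 dB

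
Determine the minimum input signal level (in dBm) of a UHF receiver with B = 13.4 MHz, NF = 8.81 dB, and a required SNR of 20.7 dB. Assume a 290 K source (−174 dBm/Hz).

−73.2 dBm

Sensitivity = −174 + 10 log₁₀(B) + NF + SNR_min
= −174 + 71.27 + 8.81 + 20.7
= −73.22 dBm → −73.2 dBm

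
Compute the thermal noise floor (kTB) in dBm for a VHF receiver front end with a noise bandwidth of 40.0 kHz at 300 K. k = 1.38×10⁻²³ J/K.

P_n = kTB = 1.38×10⁻²³ × 300 × 4.00×10⁴ = 1.66×10⁻¹⁶ W
In dBm: 10 log₁₀(1.66×10⁻¹⁶ / 10⁻³) = −127.8 dBm

−127.8 dBm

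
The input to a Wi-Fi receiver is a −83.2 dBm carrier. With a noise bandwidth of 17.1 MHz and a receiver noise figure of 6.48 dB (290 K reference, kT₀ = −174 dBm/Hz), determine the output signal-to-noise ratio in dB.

12.0 dB

Noise floor: N = −174 + 10 log₁₀(B) + NF
10 log₁₀(1.71×10⁷) = 72.33 dB
N = −174 + 72.33 + 6.48 = −95.19 dBm
SNR = P_sig − N = −83.2 − (−95.19) = 11.99 dB → 12.0 dB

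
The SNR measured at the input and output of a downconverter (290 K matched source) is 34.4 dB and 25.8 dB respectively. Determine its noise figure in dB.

NF (dB) = SNR_in(dB) − SNR_out(dB) when the source is at T₀
NF = 34.4 − 25.8 = 8.6 dB

8.6 dB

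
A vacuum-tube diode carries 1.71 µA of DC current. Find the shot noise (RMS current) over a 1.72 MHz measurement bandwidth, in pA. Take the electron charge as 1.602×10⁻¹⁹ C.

971 pA

I_n = √(2qI·B)
2qI·B = 2 × 1.602×10⁻¹⁹ × 1.71×10⁻⁶ × 1.72×10⁶ = 9.42×10⁻¹⁹ A²
I_n = √(9.42×10⁻¹⁹) = 9.71×10⁻¹⁰ A = 971 pA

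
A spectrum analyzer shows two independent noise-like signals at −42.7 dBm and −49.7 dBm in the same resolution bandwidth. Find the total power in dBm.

Convert to linear, add, convert back:
P₁ = 5.37×10⁻⁸ W, P₂ = 1.07×10⁻⁸ W
P_tot = 6.44×10⁻⁸ W → 10 log₁₀(P_tot / 10⁻³) = −41.9 dBm

−41.9 dBm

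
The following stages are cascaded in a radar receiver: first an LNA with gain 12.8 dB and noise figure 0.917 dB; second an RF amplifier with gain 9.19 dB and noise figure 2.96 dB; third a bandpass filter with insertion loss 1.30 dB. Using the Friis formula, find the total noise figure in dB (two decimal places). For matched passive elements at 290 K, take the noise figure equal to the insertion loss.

1.10 dB

Convert to linear (a loss of L dB is a gain of −L dB): F_i = 10^(NF_i/10), G_i = 10^(G_i,dB/10)
  Stage 1: F_1 = 10^(0.917/10) = 1.235, G_1 = 10^(12.8/10) = 19.05
  Stage 2: F_2 = 10^(2.96/10) = 1.977, G_2 = 10^(9.19/10) = 8.299
  Stage 3: F_3 = 10^(1.30/10) = 1.349, G_3 = 10^(−1.30/10) = 0.7413
Friis cascade:
  F = 1.235 + (1.977 − 1)/19.05 + (1.349 − 1)/158.1 = 1.289
NF = 10 log₁₀(1.289) = 1.10 dB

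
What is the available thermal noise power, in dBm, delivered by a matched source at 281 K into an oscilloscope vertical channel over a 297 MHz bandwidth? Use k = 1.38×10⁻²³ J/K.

P_n = kTB = 1.38×10⁻²³ × 281 × 2.97×10⁸ = 1.15×10⁻¹² W
In dBm: 10 log₁₀(1.15×10⁻¹² / 10⁻³) = −89.4 dBm

−89.4 dBm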